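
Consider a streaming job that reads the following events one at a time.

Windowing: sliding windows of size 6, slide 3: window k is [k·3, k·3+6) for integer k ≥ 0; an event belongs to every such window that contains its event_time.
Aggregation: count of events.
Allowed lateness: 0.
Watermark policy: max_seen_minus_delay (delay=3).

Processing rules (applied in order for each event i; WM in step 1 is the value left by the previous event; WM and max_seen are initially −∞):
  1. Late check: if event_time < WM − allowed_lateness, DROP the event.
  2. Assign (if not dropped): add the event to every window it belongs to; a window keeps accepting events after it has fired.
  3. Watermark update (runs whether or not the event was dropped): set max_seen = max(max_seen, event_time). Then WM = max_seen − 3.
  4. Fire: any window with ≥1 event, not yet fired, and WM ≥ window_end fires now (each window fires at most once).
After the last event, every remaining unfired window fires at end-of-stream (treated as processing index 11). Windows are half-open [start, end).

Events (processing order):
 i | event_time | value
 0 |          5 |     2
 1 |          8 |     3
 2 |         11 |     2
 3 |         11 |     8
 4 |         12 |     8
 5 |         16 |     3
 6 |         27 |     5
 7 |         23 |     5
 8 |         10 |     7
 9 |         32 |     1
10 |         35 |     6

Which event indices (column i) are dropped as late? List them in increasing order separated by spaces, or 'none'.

7 8

i=0 t=5 v=2: → [3,9),[0,6); WM=2
i=1 t=8 v=3: → [6,12),[3,9); WM=5
i=2 t=11 v=2: → [9,15),[6,12); WM=8; [0,6) fires=1
i=3 t=11 v=8: → [9,15),[6,12); WM=8
i=4 t=12 v=8: → [12,18),[9,15); WM=9; [3,9) fires=2
i=5 t=16 v=3: → [15,21),[12,18); WM=13; [6,12) fires=3
i=6 t=27 v=5: → [27,33),[24,30); WM=24; [9,15) fires=3 [12,18) fires=2 [15,21) fires=1
i=7 t=23 v=5: DROP (t<24-0); WM=24
i=8 t=10 v=7: DROP (t<24-0); WM=24
i=9 t=32 v=1: → [30,36),[27,33); WM=29
i=10 t=35 v=6: → [33,39),[30,36); WM=32; [24,30) fires=1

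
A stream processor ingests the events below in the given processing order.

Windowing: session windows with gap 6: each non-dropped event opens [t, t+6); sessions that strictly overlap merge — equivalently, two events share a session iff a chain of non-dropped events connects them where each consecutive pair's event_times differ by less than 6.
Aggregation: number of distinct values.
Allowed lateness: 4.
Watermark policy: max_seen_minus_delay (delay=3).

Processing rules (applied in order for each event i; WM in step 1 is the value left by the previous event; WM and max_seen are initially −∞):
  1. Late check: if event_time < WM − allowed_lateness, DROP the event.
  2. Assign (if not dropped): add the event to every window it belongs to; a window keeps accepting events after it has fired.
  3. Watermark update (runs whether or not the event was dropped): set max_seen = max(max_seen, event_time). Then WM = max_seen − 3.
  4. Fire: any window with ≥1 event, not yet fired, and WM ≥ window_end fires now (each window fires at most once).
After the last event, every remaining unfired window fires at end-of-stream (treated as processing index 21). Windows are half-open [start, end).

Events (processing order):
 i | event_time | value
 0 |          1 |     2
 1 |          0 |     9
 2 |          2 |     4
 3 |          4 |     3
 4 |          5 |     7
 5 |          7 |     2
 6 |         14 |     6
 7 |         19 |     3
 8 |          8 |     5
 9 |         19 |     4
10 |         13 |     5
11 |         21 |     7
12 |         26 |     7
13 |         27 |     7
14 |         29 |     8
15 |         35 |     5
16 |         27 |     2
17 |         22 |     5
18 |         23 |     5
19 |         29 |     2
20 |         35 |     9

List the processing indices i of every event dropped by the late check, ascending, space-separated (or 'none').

i=0 t=1 v=2: → [1,7); WM=-2
i=1 t=0 v=9: → [0,7); WM=-2
i=2 t=2 v=4: → [0,8); WM=-1
i=3 t=4 v=3: → [0,10); WM=1
i=4 t=5 v=7: → [0,11); WM=2
i=5 t=7 v=2: → [0,13); WM=4
i=6 t=14 v=6: → [14,20); WM=11
i=7 t=19 v=3: → [14,25); WM=16
i=8 t=8 v=5: DROP (t<16-4); WM=16
i=9 t=19 v=4: → [14,25); WM=16
i=10 t=13 v=5: → [13,25); WM=16
i=11 t=21 v=7: → [13,27); WM=18
i=12 t=26 v=7: → [13,32); WM=23
i=13 t=27 v=7: → [13,33); WM=24
i=14 t=29 v=8: → [13,35); WM=26
i=15 t=35 v=5: → [35,41); WM=32
i=16 t=27 v=2: DROP (t<32-4); WM=32
i=17 t=22 v=5: DROP (t<32-4); WM=32
i=18 t=23 v=5: DROP (t<32-4); WM=32
i=19 t=29 v=2: → [13,35); WM=32
i=20 t=35 v=9: → [35,41); WM=32

8 16 17 18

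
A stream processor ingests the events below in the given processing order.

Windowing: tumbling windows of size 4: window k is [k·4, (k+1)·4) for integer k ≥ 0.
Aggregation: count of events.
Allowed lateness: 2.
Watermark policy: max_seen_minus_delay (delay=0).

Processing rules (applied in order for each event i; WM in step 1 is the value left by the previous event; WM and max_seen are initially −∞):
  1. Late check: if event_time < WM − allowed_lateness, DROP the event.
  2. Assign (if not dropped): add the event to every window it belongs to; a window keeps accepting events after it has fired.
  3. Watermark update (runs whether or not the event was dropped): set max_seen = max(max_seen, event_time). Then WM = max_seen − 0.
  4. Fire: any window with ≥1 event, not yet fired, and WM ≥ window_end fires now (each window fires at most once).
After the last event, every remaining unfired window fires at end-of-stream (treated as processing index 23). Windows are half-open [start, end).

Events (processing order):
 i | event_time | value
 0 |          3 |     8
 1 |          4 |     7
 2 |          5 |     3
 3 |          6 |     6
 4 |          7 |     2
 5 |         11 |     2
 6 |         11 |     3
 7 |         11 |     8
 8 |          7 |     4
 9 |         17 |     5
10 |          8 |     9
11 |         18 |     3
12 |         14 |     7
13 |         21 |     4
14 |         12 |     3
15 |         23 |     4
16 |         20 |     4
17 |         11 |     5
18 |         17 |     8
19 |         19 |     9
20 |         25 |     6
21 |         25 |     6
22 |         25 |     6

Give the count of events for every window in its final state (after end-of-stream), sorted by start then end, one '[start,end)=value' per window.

i=0 t=3 v=8: → [0,4); WM=3
i=1 t=4 v=7: → [4,8); WM=4; [0,4) fires=1
i=2 t=5 v=3: → [4,8); WM=5
i=3 t=6 v=6: → [4,8); WM=6
i=4 t=7 v=2: → [4,8); WM=7
i=5 t=11 v=2: → [8,12); WM=11; [4,8) fires=4
i=6 t=11 v=3: → [8,12); WM=11
i=7 t=11 v=8: → [8,12); WM=11
i=8 t=7 v=4: DROP (t<11-2); WM=11
i=9 t=17 v=5: → [16,20); WM=17; [8,12) fires=3
i=10 t=8 v=9: DROP (t<17-2); WM=17
i=11 t=18 v=3: → [16,20); WM=18
i=12 t=14 v=7: DROP (t<18-2); WM=18
i=13 t=21 v=4: → [20,24); WM=21; [16,20) fires=2
i=14 t=12 v=3: DROP (t<21-2); WM=21
i=15 t=23 v=4: → [20,24); WM=23
i=16 t=20 v=4: DROP (t<23-2); WM=23
i=17 t=11 v=5: DROP (t<23-2); WM=23
i=18 t=17 v=8: DROP (t<23-2); WM=23
i=19 t=19 v=9: DROP (t<23-2); WM=23
i=20 t=25 v=6: → [24,28); WM=25; [20,24) fires=2
i=21 t=25 v=6: → [24,28); WM=25
i=22 t=25 v=6: → [24,28); WM=25

[0,4)=1 [4,8)=4 [8,12)=3 [16,20)=2 [20,24)=2 [24,28)=3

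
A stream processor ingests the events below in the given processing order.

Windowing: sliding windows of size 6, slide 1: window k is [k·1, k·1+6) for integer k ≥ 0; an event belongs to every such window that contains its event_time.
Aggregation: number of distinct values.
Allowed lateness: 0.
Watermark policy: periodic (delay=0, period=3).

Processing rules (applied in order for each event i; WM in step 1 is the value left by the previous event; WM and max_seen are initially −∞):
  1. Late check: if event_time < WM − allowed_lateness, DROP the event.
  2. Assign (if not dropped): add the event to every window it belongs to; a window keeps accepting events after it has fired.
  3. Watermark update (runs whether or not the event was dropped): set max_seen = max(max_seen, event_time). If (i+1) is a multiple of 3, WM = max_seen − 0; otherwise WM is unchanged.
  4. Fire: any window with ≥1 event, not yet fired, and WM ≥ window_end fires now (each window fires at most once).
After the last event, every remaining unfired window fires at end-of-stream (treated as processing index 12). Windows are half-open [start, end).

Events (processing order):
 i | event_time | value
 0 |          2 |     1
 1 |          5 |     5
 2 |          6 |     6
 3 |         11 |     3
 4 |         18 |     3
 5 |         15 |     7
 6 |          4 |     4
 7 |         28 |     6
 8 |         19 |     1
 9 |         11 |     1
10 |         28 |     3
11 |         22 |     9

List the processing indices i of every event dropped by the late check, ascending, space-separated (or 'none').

i=0 t=2 v=1: → [2,8),[1,7),[0,6); WM=−∞
i=1 t=5 v=5: → [5,11),[4,10),[3,9),[2,8),[1,7),[0,6); WM=−∞
i=2 t=6 v=6: → [6,12),[5,11),[4,10),[3,9),[2,8),[1,7); WM=6; [0,6) fires=2
i=3 t=11 v=3: → [11,17),[10,16),[9,15),[8,14),[7,13),[6,12); WM=6
i=4 t=18 v=3: → [18,24),[17,23),[16,22),[15,21),[14,20),[13,19); WM=6
i=5 t=15 v=7: → [15,21),[14,20),[13,19),[12,18),[11,17),[10,16); WM=18; [1,7) fires=3 [2,8) fires=3 [3,9) fires=2 [4,10) fires=2 [5,11) fires=2 [6,12) fires=2 [7,13) fires=1 [8,14) fires=1 [9,15) fires=1 [10,16) fires=2 [11,17) fires=2 [12,18) fires=1
i=6 t=4 v=4: DROP (t<18-0); WM=18
i=7 t=28 v=6: → [28,34),[27,33),[26,32),[25,31),[24,30),[23,29); WM=18
i=8 t=19 v=1: → [19,25),[18,24),[17,23),[16,22),[15,21),[14,20); WM=28; [13,19) fires=2 [14,20) fires=3 [15,21) fires=3 [16,22) fires=2 [17,23) fires=2 [18,24) fires=2 [19,25) fires=1
i=9 t=11 v=1: DROP (t<28-0); WM=28
i=10 t=28 v=3: → [28,34),[27,33),[26,32),[25,31),[24,30),[23,29); WM=28
i=11 t=22 v=9: DROP (t<28-0); WM=28

6 9 11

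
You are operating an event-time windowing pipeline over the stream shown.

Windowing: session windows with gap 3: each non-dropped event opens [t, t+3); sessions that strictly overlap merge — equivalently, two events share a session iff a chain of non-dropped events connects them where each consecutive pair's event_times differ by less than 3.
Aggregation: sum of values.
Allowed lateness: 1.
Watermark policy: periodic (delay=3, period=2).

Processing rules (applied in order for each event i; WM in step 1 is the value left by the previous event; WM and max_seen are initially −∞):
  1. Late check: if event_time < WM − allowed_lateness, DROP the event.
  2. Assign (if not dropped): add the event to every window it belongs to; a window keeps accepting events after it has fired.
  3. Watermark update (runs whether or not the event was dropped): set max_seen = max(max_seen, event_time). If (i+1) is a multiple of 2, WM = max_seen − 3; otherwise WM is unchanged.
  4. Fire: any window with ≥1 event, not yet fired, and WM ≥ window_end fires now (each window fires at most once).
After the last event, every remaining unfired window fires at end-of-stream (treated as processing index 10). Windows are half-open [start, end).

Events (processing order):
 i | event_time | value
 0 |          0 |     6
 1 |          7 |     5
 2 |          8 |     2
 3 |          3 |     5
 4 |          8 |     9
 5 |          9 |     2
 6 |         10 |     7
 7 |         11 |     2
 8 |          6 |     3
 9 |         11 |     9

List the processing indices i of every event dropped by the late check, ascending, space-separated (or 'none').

i=0 t=0 v=6: → [0,3); WM=−∞
i=1 t=7 v=5: → [7,10); WM=4
i=2 t=8 v=2: → [7,11); WM=4
i=3 t=3 v=5: → [3,6); WM=5
i=4 t=8 v=9: → [7,11); WM=5
i=5 t=9 v=2: → [7,12); WM=6
i=6 t=10 v=7: → [7,13); WM=6
i=7 t=11 v=2: → [7,14); WM=8
i=8 t=6 v=3: DROP (t<8-1); WM=8
i=9 t=11 v=9: → [7,14); WM=8

8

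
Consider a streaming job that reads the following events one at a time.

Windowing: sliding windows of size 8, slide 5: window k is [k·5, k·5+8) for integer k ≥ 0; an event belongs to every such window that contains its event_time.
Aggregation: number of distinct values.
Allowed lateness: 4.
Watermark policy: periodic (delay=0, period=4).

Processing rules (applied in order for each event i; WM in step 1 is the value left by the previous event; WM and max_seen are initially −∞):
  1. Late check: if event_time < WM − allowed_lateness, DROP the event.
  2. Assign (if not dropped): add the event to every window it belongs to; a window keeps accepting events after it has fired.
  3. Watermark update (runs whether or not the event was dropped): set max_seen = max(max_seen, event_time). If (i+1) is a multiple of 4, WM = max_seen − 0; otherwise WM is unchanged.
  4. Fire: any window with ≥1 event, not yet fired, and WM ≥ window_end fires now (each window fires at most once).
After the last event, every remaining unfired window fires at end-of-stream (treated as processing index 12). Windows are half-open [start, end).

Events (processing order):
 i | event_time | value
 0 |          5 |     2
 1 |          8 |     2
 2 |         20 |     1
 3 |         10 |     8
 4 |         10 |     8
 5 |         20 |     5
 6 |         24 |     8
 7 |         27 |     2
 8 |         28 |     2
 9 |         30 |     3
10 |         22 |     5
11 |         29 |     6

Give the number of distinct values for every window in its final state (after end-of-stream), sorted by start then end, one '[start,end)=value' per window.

i=0 t=5 v=2: → [5,13),[0,8); WM=−∞
i=1 t=8 v=2: → [5,13); WM=−∞
i=2 t=20 v=1: → [20,28),[15,23); WM=−∞
i=3 t=10 v=8: → [10,18),[5,13); WM=20; [0,8) fires=1 [5,13) fires=2 [10,18) fires=1
i=4 t=10 v=8: DROP (t<20-4); WM=20
i=5 t=20 v=5: → [20,28),[15,23); WM=20
i=6 t=24 v=8: → [20,28); WM=20
i=7 t=27 v=2: → [25,33),[20,28); WM=27; [15,23) fires=2
i=8 t=28 v=2: → [25,33); WM=27
i=9 t=30 v=3: → [30,38),[25,33); WM=27
i=10 t=22 v=5: DROP (t<27-4); WM=27
i=11 t=29 v=6: → [25,33); WM=30; [20,28) fires=4

[0,8)=1 [5,13)=2 [10,18)=1 [15,23)=2 [20,28)=4 [25,33)=3 [30,38)=1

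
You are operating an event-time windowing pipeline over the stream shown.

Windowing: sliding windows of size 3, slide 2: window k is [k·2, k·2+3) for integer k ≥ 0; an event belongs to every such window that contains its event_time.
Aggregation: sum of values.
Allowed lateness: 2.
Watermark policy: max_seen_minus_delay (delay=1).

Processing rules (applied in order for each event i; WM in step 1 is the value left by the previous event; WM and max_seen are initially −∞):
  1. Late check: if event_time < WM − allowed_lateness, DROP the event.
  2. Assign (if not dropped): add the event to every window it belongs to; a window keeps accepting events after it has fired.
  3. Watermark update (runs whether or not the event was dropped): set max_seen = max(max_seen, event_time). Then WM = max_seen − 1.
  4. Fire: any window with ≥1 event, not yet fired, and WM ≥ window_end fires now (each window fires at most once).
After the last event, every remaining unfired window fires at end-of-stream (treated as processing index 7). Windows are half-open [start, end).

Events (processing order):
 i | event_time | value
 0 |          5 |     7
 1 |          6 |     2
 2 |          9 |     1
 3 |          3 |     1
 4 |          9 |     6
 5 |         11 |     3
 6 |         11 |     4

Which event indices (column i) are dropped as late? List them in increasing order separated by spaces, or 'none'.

i=0 t=5 v=7: → [4,7); WM=4
i=1 t=6 v=2: → [6,9),[4,7); WM=5
i=2 t=9 v=1: → [8,11); WM=8; [4,7) fires=9
i=3 t=3 v=1: DROP (t<8-2); WM=8
i=4 t=9 v=6: → [8,11); WM=8
i=5 t=11 v=3: → [10,13); WM=10; [6,9) fires=2
i=6 t=11 v=4: → [10,13); WM=10

3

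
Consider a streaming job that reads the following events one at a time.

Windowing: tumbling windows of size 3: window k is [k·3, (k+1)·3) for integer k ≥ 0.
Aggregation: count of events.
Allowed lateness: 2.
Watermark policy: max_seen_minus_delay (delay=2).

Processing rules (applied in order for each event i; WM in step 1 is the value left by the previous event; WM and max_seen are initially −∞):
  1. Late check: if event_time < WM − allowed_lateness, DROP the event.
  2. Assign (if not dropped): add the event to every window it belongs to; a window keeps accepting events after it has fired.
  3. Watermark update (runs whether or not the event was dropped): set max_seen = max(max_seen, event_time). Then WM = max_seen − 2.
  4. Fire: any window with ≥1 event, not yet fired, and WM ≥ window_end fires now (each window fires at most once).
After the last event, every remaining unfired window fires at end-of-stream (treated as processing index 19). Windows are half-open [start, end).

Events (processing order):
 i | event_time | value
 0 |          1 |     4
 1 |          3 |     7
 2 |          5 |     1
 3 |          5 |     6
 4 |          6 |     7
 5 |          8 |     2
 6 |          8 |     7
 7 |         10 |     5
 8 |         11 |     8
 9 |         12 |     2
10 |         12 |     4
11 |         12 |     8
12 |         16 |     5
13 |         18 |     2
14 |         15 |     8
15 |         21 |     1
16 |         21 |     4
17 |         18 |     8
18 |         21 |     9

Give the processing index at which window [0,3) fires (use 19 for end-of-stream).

2

i=0 t=1 v=4: → [0,3); WM=-1
i=1 t=3 v=7: → [3,6); WM=1
i=2 t=5 v=1: → [3,6); WM=3; [0,3) fires=1
i=3 t=5 v=6: → [3,6); WM=3
i=4 t=6 v=7: → [6,9); WM=4
i=5 t=8 v=2: → [6,9); WM=6; [3,6) fires=3
i=6 t=8 v=7: → [6,9); WM=6
i=7 t=10 v=5: → [9,12); WM=8
i=8 t=11 v=8: → [9,12); WM=9; [6,9) fires=3
i=9 t=12 v=2: → [12,15); WM=10
i=10 t=12 v=4: → [12,15); WM=10
i=11 t=12 v=8: → [12,15); WM=10
i=12 t=16 v=5: → [15,18); WM=14; [9,12) fires=2
i=13 t=18 v=2: → [18,21); WM=16; [12,15) fires=3
i=14 t=15 v=8: → [15,18); WM=16
i=15 t=21 v=1: → [21,24); WM=19; [15,18) fires=2
i=16 t=21 v=4: → [21,24); WM=19
i=17 t=18 v=8: → [18,21); WM=19
i=18 t=21 v=9: → [21,24); WM=19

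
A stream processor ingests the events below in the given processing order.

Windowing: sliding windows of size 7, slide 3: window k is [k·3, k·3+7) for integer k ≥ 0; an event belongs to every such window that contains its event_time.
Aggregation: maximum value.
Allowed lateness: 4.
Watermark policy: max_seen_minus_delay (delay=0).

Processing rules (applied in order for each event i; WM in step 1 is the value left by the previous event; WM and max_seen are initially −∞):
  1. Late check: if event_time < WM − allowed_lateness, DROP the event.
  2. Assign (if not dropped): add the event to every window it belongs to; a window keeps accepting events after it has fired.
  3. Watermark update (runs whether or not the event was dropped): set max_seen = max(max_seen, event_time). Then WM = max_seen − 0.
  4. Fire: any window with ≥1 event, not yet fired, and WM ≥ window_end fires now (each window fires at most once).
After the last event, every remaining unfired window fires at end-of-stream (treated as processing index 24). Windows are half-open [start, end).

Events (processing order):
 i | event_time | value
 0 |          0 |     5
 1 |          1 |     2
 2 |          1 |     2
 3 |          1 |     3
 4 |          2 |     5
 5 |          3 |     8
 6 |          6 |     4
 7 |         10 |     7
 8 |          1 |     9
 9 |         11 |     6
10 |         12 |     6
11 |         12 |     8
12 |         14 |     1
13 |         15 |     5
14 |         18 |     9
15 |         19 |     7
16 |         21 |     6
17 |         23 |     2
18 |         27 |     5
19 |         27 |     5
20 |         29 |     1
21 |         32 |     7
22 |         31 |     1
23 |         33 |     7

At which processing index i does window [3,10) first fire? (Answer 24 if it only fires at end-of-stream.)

i=0 t=0 v=5: → [0,7); WM=0
i=1 t=1 v=2: → [0,7); WM=1
i=2 t=1 v=2: → [0,7); WM=1
i=3 t=1 v=3: → [0,7); WM=1
i=4 t=2 v=5: → [0,7); WM=2
i=5 t=3 v=8: → [3,10),[0,7); WM=3
i=6 t=6 v=4: → [6,13),[3,10),[0,7); WM=6
i=7 t=10 v=7: → [9,16),[6,13); WM=10; [0,7) fires=8 [3,10) fires=8
i=8 t=1 v=9: DROP (t<10-4); WM=10
i=9 t=11 v=6: → [9,16),[6,13); WM=11
i=10 t=12 v=6: → [12,19),[9,16),[6,13); WM=12
i=11 t=12 v=8: → [12,19),[9,16),[6,13); WM=12
i=12 t=14 v=1: → [12,19),[9,16); WM=14; [6,13) fires=8
i=13 t=15 v=5: → [15,22),[12,19),[9,16); WM=15
i=14 t=18 v=9: → [18,25),[15,22),[12,19); WM=18; [9,16) fires=8
i=15 t=19 v=7: → [18,25),[15,22); WM=19; [12,19) fires=9
i=16 t=21 v=6: → [21,28),[18,25),[15,22); WM=21
i=17 t=23 v=2: → [21,28),[18,25); WM=23; [15,22) fires=9
i=18 t=27 v=5: → [27,34),[24,31),[21,28); WM=27; [18,25) fires=9
i=19 t=27 v=5: → [27,34),[24,31),[21,28); WM=27
i=20 t=29 v=1: → [27,34),[24,31); WM=29; [21,28) fires=6
i=21 t=32 v=7: → [30,37),[27,34); WM=32; [24,31) fires=5
i=22 t=31 v=1: → [30,37),[27,34); WM=32
i=23 t=33 v=7: → [33,40),[30,37),[27,34); WM=33

7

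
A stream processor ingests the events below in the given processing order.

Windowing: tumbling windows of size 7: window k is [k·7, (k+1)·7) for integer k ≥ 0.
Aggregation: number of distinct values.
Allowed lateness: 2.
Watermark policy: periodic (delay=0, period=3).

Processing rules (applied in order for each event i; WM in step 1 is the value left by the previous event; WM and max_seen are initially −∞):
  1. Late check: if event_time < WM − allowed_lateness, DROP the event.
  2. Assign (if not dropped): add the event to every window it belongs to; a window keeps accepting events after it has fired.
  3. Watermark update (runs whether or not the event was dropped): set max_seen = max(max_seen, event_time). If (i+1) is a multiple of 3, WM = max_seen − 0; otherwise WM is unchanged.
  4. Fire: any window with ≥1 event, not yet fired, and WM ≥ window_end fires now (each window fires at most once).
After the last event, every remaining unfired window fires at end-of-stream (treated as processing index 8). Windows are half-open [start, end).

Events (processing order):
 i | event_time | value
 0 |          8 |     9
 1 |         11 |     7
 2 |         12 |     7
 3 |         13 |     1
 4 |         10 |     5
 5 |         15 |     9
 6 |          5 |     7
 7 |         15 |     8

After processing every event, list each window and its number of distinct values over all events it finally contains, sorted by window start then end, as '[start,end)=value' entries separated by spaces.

i=0 t=8 v=9: → [7,14); WM=−∞
i=1 t=11 v=7: → [7,14); WM=−∞
i=2 t=12 v=7: → [7,14); WM=12
i=3 t=13 v=1: → [7,14); WM=12
i=4 t=10 v=5: → [7,14); WM=12
i=5 t=15 v=9: → [14,21); WM=15; [7,14) fires=4
i=6 t=5 v=7: DROP (t<15-2); WM=15
i=7 t=15 v=8: → [14,21); WM=15

[7,14)=4 [14,21)=2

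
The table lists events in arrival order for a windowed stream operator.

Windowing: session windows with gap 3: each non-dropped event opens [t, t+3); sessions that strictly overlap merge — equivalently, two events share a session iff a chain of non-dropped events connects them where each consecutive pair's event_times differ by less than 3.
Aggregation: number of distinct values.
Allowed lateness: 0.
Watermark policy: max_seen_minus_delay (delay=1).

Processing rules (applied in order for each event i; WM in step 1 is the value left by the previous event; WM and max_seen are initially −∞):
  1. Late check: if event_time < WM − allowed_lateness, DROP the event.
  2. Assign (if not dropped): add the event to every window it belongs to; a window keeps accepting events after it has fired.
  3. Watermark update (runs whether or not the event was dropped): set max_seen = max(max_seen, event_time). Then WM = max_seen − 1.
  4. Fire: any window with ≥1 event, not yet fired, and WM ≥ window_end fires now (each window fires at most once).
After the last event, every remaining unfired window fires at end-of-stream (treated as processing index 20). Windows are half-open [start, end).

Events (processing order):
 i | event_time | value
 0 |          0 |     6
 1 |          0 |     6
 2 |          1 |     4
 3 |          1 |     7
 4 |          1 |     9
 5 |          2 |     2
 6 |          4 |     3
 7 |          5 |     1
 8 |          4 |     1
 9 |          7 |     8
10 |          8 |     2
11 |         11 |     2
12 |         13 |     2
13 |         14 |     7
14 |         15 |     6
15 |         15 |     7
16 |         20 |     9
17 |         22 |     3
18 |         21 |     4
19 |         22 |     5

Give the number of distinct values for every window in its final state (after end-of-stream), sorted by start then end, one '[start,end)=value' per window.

i=0 t=0 v=6: → [0,3); WM=-1
i=1 t=0 v=6: → [0,3); WM=-1
i=2 t=1 v=4: → [0,4); WM=0
i=3 t=1 v=7: → [0,4); WM=0
i=4 t=1 v=9: → [0,4); WM=0
i=5 t=2 v=2: → [0,5); WM=1
i=6 t=4 v=3: → [0,7); WM=3
i=7 t=5 v=1: → [0,8); WM=4
i=8 t=4 v=1: → [0,8); WM=4
i=9 t=7 v=8: → [0,10); WM=6
i=10 t=8 v=2: → [0,11); WM=7
i=11 t=11 v=2: → [11,14); WM=10
i=12 t=13 v=2: → [11,16); WM=12
i=13 t=14 v=7: → [11,17); WM=13
i=14 t=15 v=6: → [11,18); WM=14
i=15 t=15 v=7: → [11,18); WM=14
i=16 t=20 v=9: → [20,23); WM=19
i=17 t=22 v=3: → [20,25); WM=21
i=18 t=21 v=4: → [20,25); WM=21
i=19 t=22 v=5: → [20,25); WM=21

[0,11)=8 [11,18)=3 [20,25)=4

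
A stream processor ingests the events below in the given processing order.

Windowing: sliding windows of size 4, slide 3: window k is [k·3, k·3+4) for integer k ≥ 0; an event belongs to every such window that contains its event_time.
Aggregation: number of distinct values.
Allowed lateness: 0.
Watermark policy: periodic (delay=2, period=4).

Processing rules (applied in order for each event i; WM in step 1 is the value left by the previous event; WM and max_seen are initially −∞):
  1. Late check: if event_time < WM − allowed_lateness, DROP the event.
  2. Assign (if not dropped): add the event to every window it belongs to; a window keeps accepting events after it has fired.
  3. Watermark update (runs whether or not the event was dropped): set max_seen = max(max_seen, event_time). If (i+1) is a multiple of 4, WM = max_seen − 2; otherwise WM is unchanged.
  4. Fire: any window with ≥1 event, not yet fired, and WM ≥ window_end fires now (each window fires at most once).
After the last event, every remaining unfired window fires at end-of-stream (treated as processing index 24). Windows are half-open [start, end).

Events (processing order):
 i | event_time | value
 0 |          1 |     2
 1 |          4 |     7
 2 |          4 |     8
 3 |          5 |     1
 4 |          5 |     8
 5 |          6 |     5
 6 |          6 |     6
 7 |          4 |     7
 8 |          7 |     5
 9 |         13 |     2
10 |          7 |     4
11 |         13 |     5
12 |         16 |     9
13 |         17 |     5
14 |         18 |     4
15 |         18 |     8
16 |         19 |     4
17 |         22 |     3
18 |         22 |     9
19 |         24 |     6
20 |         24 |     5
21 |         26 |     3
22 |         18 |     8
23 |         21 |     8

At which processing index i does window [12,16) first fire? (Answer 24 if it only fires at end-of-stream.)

i=0 t=1 v=2: → [0,4); WM=−∞
i=1 t=4 v=7: → [3,7); WM=−∞
i=2 t=4 v=8: → [3,7); WM=−∞
i=3 t=5 v=1: → [3,7); WM=3
i=4 t=5 v=8: → [3,7); WM=3
i=5 t=6 v=5: → [6,10),[3,7); WM=3
i=6 t=6 v=6: → [6,10),[3,7); WM=3
i=7 t=4 v=7: → [3,7); WM=4; [0,4) fires=1
i=8 t=7 v=5: → [6,10); WM=4
i=9 t=13 v=2: → [12,16); WM=4
i=10 t=7 v=4: → [6,10); WM=4
i=11 t=13 v=5: → [12,16); WM=11; [3,7) fires=5 [6,10) fires=3
i=12 t=16 v=9: → [15,19); WM=11
i=13 t=17 v=5: → [15,19); WM=11
i=14 t=18 v=4: → [18,22),[15,19); WM=11
i=15 t=18 v=8: → [18,22),[15,19); WM=16; [12,16) fires=2
i=16 t=19 v=4: → [18,22); WM=16
i=17 t=22 v=3: → [21,25); WM=16
i=18 t=22 v=9: → [21,25); WM=16
i=19 t=24 v=6: → [24,28),[21,25); WM=22; [15,19) fires=4 [18,22) fires=2
i=20 t=24 v=5: → [24,28),[21,25); WM=22
i=21 t=26 v=3: → [24,28); WM=22
i=22 t=18 v=8: DROP (t<22-0); WM=22
i=23 t=21 v=8: DROP (t<22-0); WM=24

15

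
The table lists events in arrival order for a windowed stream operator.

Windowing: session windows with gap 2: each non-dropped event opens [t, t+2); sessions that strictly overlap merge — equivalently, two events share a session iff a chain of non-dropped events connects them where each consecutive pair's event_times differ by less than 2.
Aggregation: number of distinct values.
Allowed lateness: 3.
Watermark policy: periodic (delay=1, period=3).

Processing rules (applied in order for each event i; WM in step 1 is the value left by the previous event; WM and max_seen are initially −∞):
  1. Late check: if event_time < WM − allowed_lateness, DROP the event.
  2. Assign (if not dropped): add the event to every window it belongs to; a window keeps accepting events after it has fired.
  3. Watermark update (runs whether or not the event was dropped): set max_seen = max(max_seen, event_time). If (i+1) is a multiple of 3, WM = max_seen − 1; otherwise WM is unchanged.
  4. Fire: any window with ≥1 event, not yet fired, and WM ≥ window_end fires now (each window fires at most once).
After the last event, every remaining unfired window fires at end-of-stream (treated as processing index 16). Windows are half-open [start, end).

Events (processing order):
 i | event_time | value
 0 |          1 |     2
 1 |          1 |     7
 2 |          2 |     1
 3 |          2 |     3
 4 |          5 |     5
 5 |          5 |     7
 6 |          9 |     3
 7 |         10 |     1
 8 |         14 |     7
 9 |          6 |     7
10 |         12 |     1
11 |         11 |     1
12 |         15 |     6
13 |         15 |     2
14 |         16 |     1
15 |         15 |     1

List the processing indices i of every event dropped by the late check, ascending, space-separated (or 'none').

i=0 t=1 v=2: → [1,3); WM=−∞
i=1 t=1 v=7: → [1,3); WM=−∞
i=2 t=2 v=1: → [1,4); WM=1
i=3 t=2 v=3: → [1,4); WM=1
i=4 t=5 v=5: → [5,7); WM=1
i=5 t=5 v=7: → [5,7); WM=4
i=6 t=9 v=3: → [9,11); WM=4
i=7 t=10 v=1: → [9,12); WM=4
i=8 t=14 v=7: → [14,16); WM=13
i=9 t=6 v=7: DROP (t<13-3); WM=13
i=10 t=12 v=1: → [12,14); WM=13
i=11 t=11 v=1: → [9,14); WM=13
i=12 t=15 v=6: → [14,17); WM=13
i=13 t=15 v=2: → [14,17); WM=13
i=14 t=16 v=1: → [14,18); WM=15
i=15 t=15 v=1: → [14,18); WM=15

9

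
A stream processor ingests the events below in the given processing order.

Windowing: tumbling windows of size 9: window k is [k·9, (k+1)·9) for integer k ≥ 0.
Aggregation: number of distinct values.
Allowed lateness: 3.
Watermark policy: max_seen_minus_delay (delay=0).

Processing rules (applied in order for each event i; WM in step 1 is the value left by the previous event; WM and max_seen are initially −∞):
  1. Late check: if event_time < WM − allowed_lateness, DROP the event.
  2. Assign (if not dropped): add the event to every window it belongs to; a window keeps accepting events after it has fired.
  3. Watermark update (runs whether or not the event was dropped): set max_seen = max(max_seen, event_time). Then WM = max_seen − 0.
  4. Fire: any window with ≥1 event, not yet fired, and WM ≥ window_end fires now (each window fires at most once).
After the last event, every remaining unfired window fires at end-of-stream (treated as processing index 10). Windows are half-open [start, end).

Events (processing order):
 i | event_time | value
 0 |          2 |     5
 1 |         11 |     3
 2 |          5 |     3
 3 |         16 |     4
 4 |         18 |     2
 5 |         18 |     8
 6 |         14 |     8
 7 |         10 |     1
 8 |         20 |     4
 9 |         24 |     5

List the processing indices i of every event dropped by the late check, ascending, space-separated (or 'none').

i=0 t=2 v=5: → [0,9); WM=2
i=1 t=11 v=3: → [9,18); WM=11; [0,9) fires=1
i=2 t=5 v=3: DROP (t<11-3); WM=11
i=3 t=16 v=4: → [9,18); WM=16
i=4 t=18 v=2: → [18,27); WM=18; [9,18) fires=2
i=5 t=18 v=8: → [18,27); WM=18
i=6 t=14 v=8: DROP (t<18-3); WM=18
i=7 t=10 v=1: DROP (t<18-3); WM=18
i=8 t=20 v=4: → [18,27); WM=20
i=9 t=24 v=5: → [18,27); WM=24

2 6 7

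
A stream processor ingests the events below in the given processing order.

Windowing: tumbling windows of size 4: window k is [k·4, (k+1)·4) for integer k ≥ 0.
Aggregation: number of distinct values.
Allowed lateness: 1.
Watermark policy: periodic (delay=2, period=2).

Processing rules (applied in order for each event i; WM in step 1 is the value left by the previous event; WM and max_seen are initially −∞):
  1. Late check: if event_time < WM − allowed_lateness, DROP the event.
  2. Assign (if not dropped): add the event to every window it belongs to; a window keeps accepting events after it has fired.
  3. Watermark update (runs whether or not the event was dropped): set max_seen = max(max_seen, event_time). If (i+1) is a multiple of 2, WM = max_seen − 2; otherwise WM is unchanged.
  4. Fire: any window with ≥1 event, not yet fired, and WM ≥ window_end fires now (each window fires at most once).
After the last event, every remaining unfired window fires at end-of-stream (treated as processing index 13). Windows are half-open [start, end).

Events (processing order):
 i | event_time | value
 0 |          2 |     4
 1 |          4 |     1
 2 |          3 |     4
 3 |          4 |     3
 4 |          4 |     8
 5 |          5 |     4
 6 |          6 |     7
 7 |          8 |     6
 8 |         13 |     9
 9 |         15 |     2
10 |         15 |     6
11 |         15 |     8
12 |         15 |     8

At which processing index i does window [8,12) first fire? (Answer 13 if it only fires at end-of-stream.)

9

i=0 t=2 v=4: → [0,4); WM=−∞
i=1 t=4 v=1: → [4,8); WM=2
i=2 t=3 v=4: → [0,4); WM=2
i=3 t=4 v=3: → [4,8); WM=2
i=4 t=4 v=8: → [4,8); WM=2
i=5 t=5 v=4: → [4,8); WM=3
i=6 t=6 v=7: → [4,8); WM=3
i=7 t=8 v=6: → [8,12); WM=6; [0,4) fires=1
i=8 t=13 v=9: → [12,16); WM=6
i=9 t=15 v=2: → [12,16); WM=13; [4,8) fires=5 [8,12) fires=1
i=10 t=15 v=6: → [12,16); WM=13
i=11 t=15 v=8: → [12,16); WM=13
i=12 t=15 v=8: → [12,16); WM=13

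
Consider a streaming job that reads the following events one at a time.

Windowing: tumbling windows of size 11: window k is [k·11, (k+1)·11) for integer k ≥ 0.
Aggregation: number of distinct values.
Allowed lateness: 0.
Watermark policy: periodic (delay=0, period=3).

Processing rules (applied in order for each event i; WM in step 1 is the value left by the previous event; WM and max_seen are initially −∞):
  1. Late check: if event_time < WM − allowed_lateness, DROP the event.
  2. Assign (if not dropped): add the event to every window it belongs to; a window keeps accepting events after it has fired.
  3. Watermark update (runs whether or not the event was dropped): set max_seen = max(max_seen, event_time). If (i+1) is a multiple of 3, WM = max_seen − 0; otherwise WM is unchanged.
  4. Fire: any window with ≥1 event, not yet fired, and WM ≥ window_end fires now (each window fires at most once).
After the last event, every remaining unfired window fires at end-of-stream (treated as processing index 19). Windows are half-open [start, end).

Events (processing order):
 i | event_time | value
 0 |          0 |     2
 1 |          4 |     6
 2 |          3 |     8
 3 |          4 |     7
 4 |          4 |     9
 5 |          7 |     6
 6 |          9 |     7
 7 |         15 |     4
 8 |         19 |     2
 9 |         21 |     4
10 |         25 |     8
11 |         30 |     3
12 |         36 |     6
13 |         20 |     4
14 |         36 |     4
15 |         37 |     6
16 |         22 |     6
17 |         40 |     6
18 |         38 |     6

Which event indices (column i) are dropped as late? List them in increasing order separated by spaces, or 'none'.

13 16 18

i=0 t=0 v=2: → [0,11); WM=−∞
i=1 t=4 v=6: → [0,11); WM=−∞
i=2 t=3 v=8: → [0,11); WM=4
i=3 t=4 v=7: → [0,11); WM=4
i=4 t=4 v=9: → [0,11); WM=4
i=5 t=7 v=6: → [0,11); WM=7
i=6 t=9 v=7: → [0,11); WM=7
i=7 t=15 v=4: → [11,22); WM=7
i=8 t=19 v=2: → [11,22); WM=19; [0,11) fires=5
i=9 t=21 v=4: → [11,22); WM=19
i=10 t=25 v=8: → [22,33); WM=19
i=11 t=30 v=3: → [22,33); WM=30; [11,22) fires=2
i=12 t=36 v=6: → [33,44); WM=30
i=13 t=20 v=4: DROP (t<30-0); WM=30
i=14 t=36 v=4: → [33,44); WM=36; [22,33) fires=2
i=15 t=37 v=6: → [33,44); WM=36
i=16 t=22 v=6: DROP (t<36-0); WM=36
i=17 t=40 v=6: → [33,44); WM=40
i=18 t=38 v=6: DROP (t<40-0); WM=40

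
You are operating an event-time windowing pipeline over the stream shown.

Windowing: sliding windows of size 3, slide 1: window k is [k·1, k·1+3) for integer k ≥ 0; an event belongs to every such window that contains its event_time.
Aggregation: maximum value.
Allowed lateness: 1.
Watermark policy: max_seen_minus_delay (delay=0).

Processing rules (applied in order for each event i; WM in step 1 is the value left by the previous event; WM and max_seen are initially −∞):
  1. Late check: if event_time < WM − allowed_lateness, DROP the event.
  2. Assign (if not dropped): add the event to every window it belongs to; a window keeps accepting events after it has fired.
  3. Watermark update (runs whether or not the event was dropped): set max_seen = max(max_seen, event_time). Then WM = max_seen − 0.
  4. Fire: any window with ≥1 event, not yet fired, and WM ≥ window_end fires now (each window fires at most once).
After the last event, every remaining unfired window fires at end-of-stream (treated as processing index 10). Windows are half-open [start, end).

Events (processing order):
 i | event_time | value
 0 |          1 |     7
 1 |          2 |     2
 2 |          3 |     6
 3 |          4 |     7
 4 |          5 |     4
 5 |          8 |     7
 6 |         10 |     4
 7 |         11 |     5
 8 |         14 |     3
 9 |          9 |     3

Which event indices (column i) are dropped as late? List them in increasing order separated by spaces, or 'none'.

9

i=0 t=1 v=7: → [1,4),[0,3); WM=1
i=1 t=2 v=2: → [2,5),[1,4),[0,3); WM=2
i=2 t=3 v=6: → [3,6),[2,5),[1,4); WM=3; [0,3) fires=7
i=3 t=4 v=7: → [4,7),[3,6),[2,5); WM=4; [1,4) fires=7
i=4 t=5 v=4: → [5,8),[4,7),[3,6); WM=5; [2,5) fires=7
i=5 t=8 v=7: → [8,11),[7,10),[6,9); WM=8; [3,6) fires=7 [4,7) fires=7 [5,8) fires=4
i=6 t=10 v=4: → [10,13),[9,12),[8,11); WM=10; [6,9) fires=7 [7,10) fires=7
i=7 t=11 v=5: → [11,14),[10,13),[9,12); WM=11; [8,11) fires=7
i=8 t=14 v=3: → [14,17),[13,16),[12,15); WM=14; [9,12) fires=5 [10,13) fires=5 [11,14) fires=5
i=9 t=9 v=3: DROP (t<14-1); WM=14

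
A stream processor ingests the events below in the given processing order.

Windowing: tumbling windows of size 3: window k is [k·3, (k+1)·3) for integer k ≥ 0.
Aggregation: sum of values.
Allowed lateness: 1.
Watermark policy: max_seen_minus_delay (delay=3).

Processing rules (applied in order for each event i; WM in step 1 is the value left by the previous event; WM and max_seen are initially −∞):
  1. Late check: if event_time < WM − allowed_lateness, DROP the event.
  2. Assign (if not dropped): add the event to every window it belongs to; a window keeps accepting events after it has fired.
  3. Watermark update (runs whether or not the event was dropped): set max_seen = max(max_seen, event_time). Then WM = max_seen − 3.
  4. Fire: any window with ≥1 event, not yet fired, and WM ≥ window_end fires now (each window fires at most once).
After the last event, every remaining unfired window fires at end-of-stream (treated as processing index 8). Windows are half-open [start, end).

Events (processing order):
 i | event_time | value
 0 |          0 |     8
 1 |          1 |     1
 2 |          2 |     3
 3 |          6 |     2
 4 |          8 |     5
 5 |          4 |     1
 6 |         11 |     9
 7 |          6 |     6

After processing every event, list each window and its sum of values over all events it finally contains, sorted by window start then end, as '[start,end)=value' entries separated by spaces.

[0,3)=12 [3,6)=1 [6,9)=7 [9,12)=9

i=0 t=0 v=8: → [0,3); WM=-3
i=1 t=1 v=1: → [0,3); WM=-2
i=2 t=2 v=3: → [0,3); WM=-1
i=3 t=6 v=2: → [6,9); WM=3; [0,3) fires=12
i=4 t=8 v=5: → [6,9); WM=5
i=5 t=4 v=1: → [3,6); WM=5
i=6 t=11 v=9: → [9,12); WM=8; [3,6) fires=1
i=7 t=6 v=6: DROP (t<8-1); WM=8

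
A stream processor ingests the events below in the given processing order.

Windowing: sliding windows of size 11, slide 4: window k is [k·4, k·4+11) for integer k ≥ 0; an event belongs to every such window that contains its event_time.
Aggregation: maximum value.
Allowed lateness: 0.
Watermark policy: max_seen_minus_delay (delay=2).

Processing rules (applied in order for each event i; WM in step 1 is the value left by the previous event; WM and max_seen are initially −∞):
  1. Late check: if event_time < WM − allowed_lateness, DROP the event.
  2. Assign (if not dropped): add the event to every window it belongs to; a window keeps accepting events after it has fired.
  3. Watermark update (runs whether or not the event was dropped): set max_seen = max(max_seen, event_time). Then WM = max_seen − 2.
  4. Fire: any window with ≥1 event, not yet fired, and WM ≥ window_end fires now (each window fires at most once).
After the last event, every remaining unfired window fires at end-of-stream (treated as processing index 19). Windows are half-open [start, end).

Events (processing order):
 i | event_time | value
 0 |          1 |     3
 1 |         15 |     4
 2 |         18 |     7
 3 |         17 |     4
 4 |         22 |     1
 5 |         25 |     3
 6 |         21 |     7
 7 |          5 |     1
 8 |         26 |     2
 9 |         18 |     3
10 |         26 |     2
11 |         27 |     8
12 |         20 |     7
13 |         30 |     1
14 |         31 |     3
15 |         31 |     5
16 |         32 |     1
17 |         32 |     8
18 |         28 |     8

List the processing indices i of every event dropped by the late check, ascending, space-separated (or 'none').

i=0 t=1 v=3: → [0,11); WM=-1
i=1 t=15 v=4: → [12,23),[8,19); WM=13; [0,11) fires=3
i=2 t=18 v=7: → [16,27),[12,23),[8,19); WM=16
i=3 t=17 v=4: → [16,27),[12,23),[8,19); WM=16
i=4 t=22 v=1: → [20,31),[16,27),[12,23); WM=20; [8,19) fires=7
i=5 t=25 v=3: → [24,35),[20,31),[16,27); WM=23; [12,23) fires=7
i=6 t=21 v=7: DROP (t<23-0); WM=23
i=7 t=5 v=1: DROP (t<23-0); WM=23
i=8 t=26 v=2: → [24,35),[20,31),[16,27); WM=24
i=9 t=18 v=3: DROP (t<24-0); WM=24
i=10 t=26 v=2: → [24,35),[20,31),[16,27); WM=24
i=11 t=27 v=8: → [24,35),[20,31); WM=25
i=12 t=20 v=7: DROP (t<25-0); WM=25
i=13 t=30 v=1: → [28,39),[24,35),[20,31); WM=28; [16,27) fires=7
i=14 t=31 v=3: → [28,39),[24,35); WM=29
i=15 t=31 v=5: → [28,39),[24,35); WM=29
i=16 t=32 v=1: → [32,43),[28,39),[24,35); WM=30
i=17 t=32 v=8: → [32,43),[28,39),[24,35); WM=30
i=18 t=28 v=8: DROP (t<30-0); WM=30

6 7 9 12 18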